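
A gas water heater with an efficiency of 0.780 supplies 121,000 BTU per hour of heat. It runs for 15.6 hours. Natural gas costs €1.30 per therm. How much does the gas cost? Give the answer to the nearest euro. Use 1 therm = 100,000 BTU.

Heat delivered = 121,000 BTU/h × 15.6 h = 1,887,600 BTU
Gas input = 1,887,600 / 0.780 = 2,420,000 BTU
= 2,420,000 / 100,000 = 24.2 therm
Cost = 24.2 × €1.30/therm = €31.46 ≈ €31

€31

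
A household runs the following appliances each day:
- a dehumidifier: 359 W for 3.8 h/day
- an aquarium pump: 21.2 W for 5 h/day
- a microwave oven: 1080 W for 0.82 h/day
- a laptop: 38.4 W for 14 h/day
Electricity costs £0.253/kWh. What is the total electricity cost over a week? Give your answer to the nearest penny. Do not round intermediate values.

£5.12

dehumidifier: 359 W × 3.8 h × 7 d = 9,549 Wh = 9.549 kWh
aquarium pump: 21.2 W × 5 h × 7 d = 742 Wh = 0.742 kWh
microwave oven: 1080 W × 0.82 h × 7 d = 6,199 Wh = 6.199 kWh
laptop: 38.4 W × 14 h × 7 d = 3,763 Wh = 3.763 kWh
Total energy = 9.549 + 0.742 + 6.199 + 3.763 = 20.25 kWh
Cost = 20.25 kWh × £0.253 = £5.12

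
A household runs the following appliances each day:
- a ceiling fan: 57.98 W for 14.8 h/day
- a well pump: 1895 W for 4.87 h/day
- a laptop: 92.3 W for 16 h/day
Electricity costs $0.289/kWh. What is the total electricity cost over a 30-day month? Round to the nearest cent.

ceiling fan: 57.98 W × 14.8 h × 30 d = 25,743 Wh = 25.74 kWh
well pump: 1895 W × 4.87 h × 30 d = 276,860 Wh = 276.9 kWh
laptop: 92.3 W × 16 h × 30 d = 44,304 Wh = 44.3 kWh
Total energy = 25.74 + 276.9 + 44.3 = 346.9 kWh
Cost = 346.9 kWh × $0.289 = $100.26

$100.26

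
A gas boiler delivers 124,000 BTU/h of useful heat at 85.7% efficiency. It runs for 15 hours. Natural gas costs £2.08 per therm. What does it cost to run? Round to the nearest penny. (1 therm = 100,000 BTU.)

Heat delivered = 124,000 BTU/h × 15 h = 1,860,000 BTU
Gas input = 1,860,000 / 0.857 = 2,170,362 BTU
= 2,170,362 / 100,000 = 21.7 therm
Cost = 21.7 × £2.08/therm = £45.14

£45.14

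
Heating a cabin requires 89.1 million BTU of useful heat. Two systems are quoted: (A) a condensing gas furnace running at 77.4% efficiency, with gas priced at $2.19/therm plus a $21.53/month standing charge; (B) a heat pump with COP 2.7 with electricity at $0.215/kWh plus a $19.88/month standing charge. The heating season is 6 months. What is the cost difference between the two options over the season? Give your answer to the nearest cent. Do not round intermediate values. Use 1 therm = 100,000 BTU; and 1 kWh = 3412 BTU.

Heat load = 89.1 × 10⁶ BTU = 89,100,000 BTU
Gas: input = 89,100,000 / 0.774 = 115,116,279 BTU = 1,151 therm → 1,151 × $2.19 = $2,521.05; + 6 × $21.53 standing = $2,650.23
Heat pump: 89,100,000 BTU / 3412 = 26,110 kWh heat; / 2.7 = 9,672 kWh in → × $0.215 = $2,079.43; + 6 × $19.88 standing = $2,198.71
Difference = |$2,650.23 − $2,198.71| = $451.52

$451.52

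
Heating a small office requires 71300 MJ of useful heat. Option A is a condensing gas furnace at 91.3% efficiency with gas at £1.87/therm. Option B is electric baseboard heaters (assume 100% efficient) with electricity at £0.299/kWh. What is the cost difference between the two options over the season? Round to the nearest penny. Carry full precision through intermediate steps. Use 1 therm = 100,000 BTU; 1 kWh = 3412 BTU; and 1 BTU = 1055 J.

£4538.19

Heat load = 71300 MJ = 71,300,000,000 J / 1055 = 67,582,938 BTU
Gas: input = 67,582,938 / 0.913 = 74,022,934 BTU = 740.2 therm → 740.2 × £1.87 = £1,384.23
Electric: 67,582,938 BTU / 3412 = 19,810 kWh → × £0.299 = £5,922.42
Difference = |£1,384.23 − £5,922.42| = £4,538.19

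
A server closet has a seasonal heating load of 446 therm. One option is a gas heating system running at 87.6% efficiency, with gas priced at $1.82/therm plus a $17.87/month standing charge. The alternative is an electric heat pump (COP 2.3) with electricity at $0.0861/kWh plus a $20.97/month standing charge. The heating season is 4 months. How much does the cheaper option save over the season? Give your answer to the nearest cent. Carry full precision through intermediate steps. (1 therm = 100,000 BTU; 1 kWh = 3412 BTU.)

$424.89

Heat load = 446 therm × 100,000 = 44,600,000 BTU
Gas: input = 44,600,000 / 0.876 = 50,913,242 BTU = 509.1 therm → 509.1 × $1.82 = $926.62; + 4 × $17.87 standing = $998.10
Heat pump: 44,600,000 BTU / 3412 = 13,070 kWh heat; / 2.3 = 5,683 kWh in → × $0.0861 = $489.33; + 4 × $20.97 standing = $573.21
Difference = |$998.10 − $573.21| = $424.89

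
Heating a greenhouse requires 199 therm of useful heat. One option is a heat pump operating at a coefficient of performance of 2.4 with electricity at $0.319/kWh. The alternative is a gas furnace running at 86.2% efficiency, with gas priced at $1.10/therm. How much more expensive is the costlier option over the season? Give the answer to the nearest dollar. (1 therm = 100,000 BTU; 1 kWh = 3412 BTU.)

$521

Heat load = 199 therm × 100,000 = 19,900,000 BTU
Gas: input = 19,900,000 / 0.862 = 23,085,847 BTU = 230.9 therm → 230.9 × $1.10 = $253.94
Heat pump: 19,900,000 BTU / 3412 = 5,832 kWh heat; / 2.4 = 2,430 kWh in → × $0.319 = $775.22
Difference = |$253.94 − $775.22| = $521.27 ≈ $521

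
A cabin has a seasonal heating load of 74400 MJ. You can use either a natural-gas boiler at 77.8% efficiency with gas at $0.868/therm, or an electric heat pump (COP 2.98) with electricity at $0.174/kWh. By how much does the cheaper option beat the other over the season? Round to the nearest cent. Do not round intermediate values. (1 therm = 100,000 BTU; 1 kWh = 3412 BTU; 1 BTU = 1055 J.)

$420.03

Heat load = 74400 MJ = 74,400,000,000 J / 1055 = 70,521,327 BTU
Gas: input = 70,521,327 / 0.778 = 90,644,379 BTU = 906.4 therm → 906.4 × $0.868 = $786.79
Heat pump: 70,521,327 BTU / 3412 = 20,670 kWh heat; / 2.98 = 6,936 kWh in → × $0.174 = $1,206.83
Difference = |$786.79 − $1,206.83| = $420.03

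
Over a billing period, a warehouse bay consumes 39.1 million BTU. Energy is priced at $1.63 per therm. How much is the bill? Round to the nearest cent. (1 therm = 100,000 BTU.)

$637.33

39.1 million BTU × (10 therm/million BTU) = 391 therm
Cost = 391 therm × $1.63/therm = $637.33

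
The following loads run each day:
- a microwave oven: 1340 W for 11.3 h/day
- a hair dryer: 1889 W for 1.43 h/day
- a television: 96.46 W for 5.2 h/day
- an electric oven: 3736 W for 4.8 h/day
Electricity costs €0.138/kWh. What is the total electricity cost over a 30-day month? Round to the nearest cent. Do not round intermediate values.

microwave oven: 1340 W × 11.3 h × 30 d = 454,260 Wh = 454.3 kWh
hair dryer: 1889 W × 1.43 h × 30 d = 81,038 Wh = 81.04 kWh
television: 96.46 W × 5.2 h × 30 d = 15,048 Wh = 15.05 kWh
electric oven: 3736 W × 4.8 h × 30 d = 537,984 Wh = 538 kWh
Total energy = 454.3 + 81.04 + 15.05 + 538 = 1,088 kWh
Cost = 1,088 kWh × €0.138 = €150.19

€150.19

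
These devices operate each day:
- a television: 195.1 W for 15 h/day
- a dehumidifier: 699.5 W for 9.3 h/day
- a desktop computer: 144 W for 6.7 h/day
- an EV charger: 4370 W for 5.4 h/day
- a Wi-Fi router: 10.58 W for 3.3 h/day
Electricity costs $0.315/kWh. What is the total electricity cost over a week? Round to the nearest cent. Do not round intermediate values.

television: 195.1 W × 15 h × 7 d = 20,486 Wh = 20.49 kWh
dehumidifier: 699.5 W × 9.3 h × 7 d = 45,537 Wh = 45.54 kWh
desktop computer: 144 W × 6.7 h × 7 d = 6,754 Wh = 6.754 kWh
EV charger: 4370 W × 5.4 h × 7 d = 165,186 Wh = 165.2 kWh
Wi-Fi router: 10.58 W × 3.3 h × 7 d = 244 Wh = 0.2444 kWh
Total energy = 20.49 + 45.54 + 6.754 + 165.2 + 0.2444 = 238.2 kWh
Cost = 238.2 kWh × $0.315 = $75.04

$75.04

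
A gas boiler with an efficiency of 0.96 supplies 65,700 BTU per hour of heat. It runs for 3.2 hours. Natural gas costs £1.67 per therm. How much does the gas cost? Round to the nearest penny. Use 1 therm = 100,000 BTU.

£3.66

Heat delivered = 65,700 BTU/h × 3.2 h = 210,240 BTU
Gas input = 210,240 / 0.96 = 219,000 BTU
= 219,000 / 100,000 = 2.19 therm
Cost = 2.19 × £1.67/therm = £3.66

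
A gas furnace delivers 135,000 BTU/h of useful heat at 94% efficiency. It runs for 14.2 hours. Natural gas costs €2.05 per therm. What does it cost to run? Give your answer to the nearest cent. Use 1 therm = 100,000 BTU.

€41.81

Heat delivered = 135,000 BTU/h × 14.2 h = 1,917,000 BTU
Gas input = 1,917,000 / 0.94 = 2,039,362 BTU
= 2,039,362 / 100,000 = 20.39 therm
Cost = 20.39 × €2.05/therm = €41.81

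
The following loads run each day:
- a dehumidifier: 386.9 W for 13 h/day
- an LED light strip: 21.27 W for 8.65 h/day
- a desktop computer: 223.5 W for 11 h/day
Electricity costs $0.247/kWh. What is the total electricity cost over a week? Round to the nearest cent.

$13.27

dehumidifier: 386.9 W × 13 h × 7 d = 35,208 Wh = 35.21 kWh
LED light strip: 21.27 W × 8.65 h × 7 d = 1,288 Wh = 1.288 kWh
desktop computer: 223.5 W × 11 h × 7 d = 17,210 Wh = 17.21 kWh
Total energy = 35.21 + 1.288 + 17.21 = 53.71 kWh
Cost = 53.71 kWh × $0.247 = $13.27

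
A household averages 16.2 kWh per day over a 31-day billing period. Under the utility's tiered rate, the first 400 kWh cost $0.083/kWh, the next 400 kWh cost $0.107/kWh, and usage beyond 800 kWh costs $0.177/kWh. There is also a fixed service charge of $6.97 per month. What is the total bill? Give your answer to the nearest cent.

Usage = 16.2 kWh/day × 31 days = 502.2 kWh
First 400 kWh × $0.083 = $33.20
Next 102.2 kWh × $0.107 = $10.94
Remaining tier: 0 kWh (not reached)
Energy charge = $44.14; + service $6.97 = $51.11

$51.11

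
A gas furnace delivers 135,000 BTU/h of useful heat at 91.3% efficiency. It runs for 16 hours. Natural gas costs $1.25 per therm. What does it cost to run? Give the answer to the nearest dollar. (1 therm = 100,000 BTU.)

Heat delivered = 135,000 BTU/h × 16 h = 2,160,000 BTU
Gas input = 2,160,000 / 0.913 = 2,365,827 BTU
= 2,365,827 / 100,000 = 23.66 therm
Cost = 23.66 × $1.25/therm = $29.57 ≈ $30

$30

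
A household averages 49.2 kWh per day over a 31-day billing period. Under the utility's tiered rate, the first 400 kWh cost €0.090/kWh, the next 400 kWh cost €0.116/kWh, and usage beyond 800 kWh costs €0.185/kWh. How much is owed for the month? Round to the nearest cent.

Usage = 49.2 kWh/day × 31 days = 1525.2 kWh
First 400 kWh × €0.090 = €36.00
Next 400 kWh × €0.116 = €46.40
Remaining 725.2 kWh × €0.185 = €134.16
Total = €216.56

€216.56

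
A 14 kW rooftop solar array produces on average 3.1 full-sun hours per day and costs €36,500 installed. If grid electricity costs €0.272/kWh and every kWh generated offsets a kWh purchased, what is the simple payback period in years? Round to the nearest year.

8 years

Daily generation = 14 kW × 3.1 h = 43.4 kWh
Annual generation = 43.4 × 365 = 15841 kWh
Annual savings = 15841 × €0.272 = €4,308.75
Payback = €36,500 / €4,308.75 = 8.47 years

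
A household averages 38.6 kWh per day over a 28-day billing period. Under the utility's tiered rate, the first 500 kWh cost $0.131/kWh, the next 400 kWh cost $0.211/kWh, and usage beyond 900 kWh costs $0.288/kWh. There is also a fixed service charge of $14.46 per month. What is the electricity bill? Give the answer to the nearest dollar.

$216

Usage = 38.6 kWh/day × 28 days = 1080.8 kWh
First 500 kWh × $0.131 = $65.50
Next 400 kWh × $0.211 = $84.40
Remaining 180.8 kWh × $0.288 = $52.07
Energy charge = $201.97; + service $14.46 = $216.43 ≈ $216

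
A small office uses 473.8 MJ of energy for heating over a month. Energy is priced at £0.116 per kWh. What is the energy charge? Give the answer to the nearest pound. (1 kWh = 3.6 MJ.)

473.8 MJ × (0.27778 kWh/MJ) = 131.6 kWh
Cost = 131.6 kWh × £0.116/kWh = £15.27 ≈ £15

£15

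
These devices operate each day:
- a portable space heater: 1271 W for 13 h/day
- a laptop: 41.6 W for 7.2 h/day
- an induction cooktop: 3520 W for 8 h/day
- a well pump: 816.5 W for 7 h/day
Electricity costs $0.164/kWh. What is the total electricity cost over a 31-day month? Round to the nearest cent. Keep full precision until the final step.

portable space heater: 1271 W × 13 h × 31 d = 512,213 Wh = 512.2 kWh
laptop: 41.6 W × 7.2 h × 31 d = 9,285 Wh = 9.285 kWh
induction cooktop: 3520 W × 8 h × 31 d = 872,960 Wh = 873 kWh
well pump: 816.5 W × 7 h × 31 d = 177,180 Wh = 177.2 kWh
Total energy = 512.2 + 9.285 + 873 + 177.2 = 1,572 kWh
Cost = 1,572 kWh × $0.164 = $257.75

$257.75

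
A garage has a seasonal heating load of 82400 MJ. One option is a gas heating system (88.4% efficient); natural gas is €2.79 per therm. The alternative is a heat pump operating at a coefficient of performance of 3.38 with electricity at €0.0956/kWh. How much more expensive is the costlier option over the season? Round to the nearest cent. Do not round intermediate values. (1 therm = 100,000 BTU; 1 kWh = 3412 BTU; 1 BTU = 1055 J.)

€1817.60

Heat load = 82400 MJ = 82,400,000,000 J / 1055 = 78,104,265 BTU
Gas: input = 78,104,265 / 0.884 = 88,353,241 BTU = 883.5 therm → 883.5 × €2.79 = €2,465.06
Heat pump: 78,104,265 BTU / 3412 = 22,890 kWh heat; / 3.38 = 6,773 kWh in → × €0.0956 = €647.45
Difference = |€2,465.06 − €647.45| = €1,817.60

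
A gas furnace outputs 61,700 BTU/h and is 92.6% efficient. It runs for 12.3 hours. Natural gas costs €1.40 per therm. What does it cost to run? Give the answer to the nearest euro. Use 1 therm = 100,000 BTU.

€11

Heat delivered = 61,700 BTU/h × 12.3 h = 758,910 BTU
Gas input = 758,910 / 0.926 = 819,557 BTU
= 819,557 / 100,000 = 8.196 therm
Cost = 8.196 × €1.40/therm = €11.47 ≈ €11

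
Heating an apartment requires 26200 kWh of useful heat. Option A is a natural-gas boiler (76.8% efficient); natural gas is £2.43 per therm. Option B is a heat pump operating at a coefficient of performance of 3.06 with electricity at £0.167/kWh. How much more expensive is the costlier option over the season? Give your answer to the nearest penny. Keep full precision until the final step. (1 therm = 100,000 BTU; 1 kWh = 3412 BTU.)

£1398.63

Heat load = 26200 kWh × 3412 = 89,394,400 BTU
Gas: input = 89,394,400 / 0.768 = 116,398,958 BTU = 1,164 therm → 1,164 × £2.43 = £2,828.49
Heat pump: 89,394,400 BTU / 3412 = 26,200 kWh heat; / 3.06 = 8,562 kWh in → × £0.167 = £1,429.87
Difference = |£2,828.49 − £1,429.87| = £1,398.63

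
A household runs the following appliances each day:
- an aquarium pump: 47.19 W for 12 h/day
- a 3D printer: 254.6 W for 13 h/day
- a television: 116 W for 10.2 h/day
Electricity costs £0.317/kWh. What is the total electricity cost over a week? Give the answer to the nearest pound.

aquarium pump: 47.19 W × 12 h × 7 d = 3,964 Wh = 3.964 kWh
3D printer: 254.6 W × 13 h × 7 d = 23,169 Wh = 23.17 kWh
television: 116 W × 10.2 h × 7 d = 8,282 Wh = 8.282 kWh
Total energy = 3.964 + 23.17 + 8.282 = 35.41 kWh
Cost = 35.41 kWh × £0.317 = £11.23 ≈ £11

£11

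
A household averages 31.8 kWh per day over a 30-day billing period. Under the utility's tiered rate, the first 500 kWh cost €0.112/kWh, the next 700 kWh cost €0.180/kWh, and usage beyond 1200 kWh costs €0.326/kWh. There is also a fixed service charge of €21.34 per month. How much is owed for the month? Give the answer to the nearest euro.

€159

Usage = 31.8 kWh/day × 30 days = 954 kWh
First 500 kWh × €0.112 = €56.00
Next 454 kWh × €0.180 = €81.72
Remaining tier: 0 kWh (not reached)
Energy charge = €137.72; + service €21.34 = €159.06 ≈ €159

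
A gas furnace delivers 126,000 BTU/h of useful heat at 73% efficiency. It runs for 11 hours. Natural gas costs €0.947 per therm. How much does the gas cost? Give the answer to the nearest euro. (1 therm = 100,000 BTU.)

€18

Heat delivered = 126,000 BTU/h × 11 h = 1,386,000 BTU
Gas input = 1,386,000 / 0.73 = 1,898,630 BTU
= 1,898,630 / 100,000 = 18.99 therm
Cost = 18.99 × €0.947/therm = €17.98 ≈ €18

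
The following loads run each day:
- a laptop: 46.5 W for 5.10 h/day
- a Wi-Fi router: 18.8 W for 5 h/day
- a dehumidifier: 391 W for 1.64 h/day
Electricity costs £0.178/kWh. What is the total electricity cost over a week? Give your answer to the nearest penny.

£1.21

laptop: 46.5 W × 5.10 h × 7 d = 1,660 Wh = 1.66 kWh
Wi-Fi router: 18.8 W × 5 h × 7 d = 658 Wh = 0.658 kWh
dehumidifier: 391 W × 1.64 h × 7 d = 4,489 Wh = 4.489 kWh
Total energy = 1.66 + 0.658 + 4.489 = 6.807 kWh
Cost = 6.807 kWh × £0.178 = £1.21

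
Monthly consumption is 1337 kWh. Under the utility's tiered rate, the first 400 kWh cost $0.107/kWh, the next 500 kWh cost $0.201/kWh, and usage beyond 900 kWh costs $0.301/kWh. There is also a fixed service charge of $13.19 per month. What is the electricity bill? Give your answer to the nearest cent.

First 400 kWh × $0.107 = $42.80
Next 500 kWh × $0.201 = $100.50
Remaining 437 kWh × $0.301 = $131.54
Energy charge = $274.84; + service $13.19 = $288.03

$288.03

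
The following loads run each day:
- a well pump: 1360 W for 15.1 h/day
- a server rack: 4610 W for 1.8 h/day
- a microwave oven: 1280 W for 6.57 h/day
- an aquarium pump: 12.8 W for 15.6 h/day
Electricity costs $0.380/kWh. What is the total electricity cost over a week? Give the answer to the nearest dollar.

well pump: 1360 W × 15.1 h × 7 d = 143,752 Wh = 143.8 kWh
server rack: 4610 W × 1.8 h × 7 d = 58,086 Wh = 58.09 kWh
microwave oven: 1280 W × 6.57 h × 7 d = 58,867 Wh = 58.87 kWh
aquarium pump: 12.8 W × 15.6 h × 7 d = 1,398 Wh = 1.398 kWh
Total energy = 143.8 + 58.09 + 58.87 + 1.398 = 262.1 kWh
Cost = 262.1 kWh × $0.380 = $99.60 ≈ $100

$100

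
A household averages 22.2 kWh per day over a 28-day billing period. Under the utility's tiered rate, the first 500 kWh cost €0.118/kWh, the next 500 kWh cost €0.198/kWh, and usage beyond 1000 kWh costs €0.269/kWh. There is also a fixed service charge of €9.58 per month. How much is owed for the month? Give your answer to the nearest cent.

Usage = 22.2 kWh/day × 28 days = 621.6 kWh
First 500 kWh × €0.118 = €59.00
Next 121.6 kWh × €0.198 = €24.08
Remaining tier: 0 kWh (not reached)
Energy charge = €83.08; + service €9.58 = €92.66

€92.66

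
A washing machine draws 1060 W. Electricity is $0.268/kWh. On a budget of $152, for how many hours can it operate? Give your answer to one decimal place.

535.1 h

Energy budget = $152 / $0.268 per kWh = 567.2 kWh = 567,164 Wh
Runtime = 567,164 Wh / 1060 W = 535.1 h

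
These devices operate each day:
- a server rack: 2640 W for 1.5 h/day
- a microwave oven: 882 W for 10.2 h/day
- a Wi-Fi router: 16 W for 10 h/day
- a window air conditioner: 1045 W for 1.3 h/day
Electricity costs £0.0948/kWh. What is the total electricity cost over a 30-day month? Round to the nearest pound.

server rack: 2640 W × 1.5 h × 30 d = 118,800 Wh = 118.8 kWh
microwave oven: 882 W × 10.2 h × 30 d = 269,892 Wh = 269.9 kWh
Wi-Fi router: 16 W × 10 h × 30 d = 4,800 Wh = 4.8 kWh
window air conditioner: 1045 W × 1.3 h × 30 d = 40,755 Wh = 40.76 kWh
Total energy = 118.8 + 269.9 + 4.8 + 40.76 = 434.2 kWh
Cost = 434.2 kWh × £0.0948 = £41.17 ≈ £41

£41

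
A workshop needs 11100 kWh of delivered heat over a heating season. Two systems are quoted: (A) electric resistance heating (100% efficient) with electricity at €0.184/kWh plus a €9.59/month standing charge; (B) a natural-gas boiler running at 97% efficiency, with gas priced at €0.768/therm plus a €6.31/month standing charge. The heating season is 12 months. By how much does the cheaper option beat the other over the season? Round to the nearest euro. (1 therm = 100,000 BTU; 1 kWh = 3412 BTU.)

€1782

Heat load = 11100 kWh × 3412 = 37,873,200 BTU
Gas: input = 37,873,200 / 0.97 = 39,044,536 BTU = 390.4 therm → 390.4 × €0.768 = €299.86; + 12 × €6.31 standing = €375.58
Electric: 37,873,200 BTU / 3412 = 11,100 kWh → × €0.184 = €2,042.40; + 12 × €9.59 standing = €2,157.48
Difference = |€375.58 − €2,157.48| = €1,781.90 ≈ €1782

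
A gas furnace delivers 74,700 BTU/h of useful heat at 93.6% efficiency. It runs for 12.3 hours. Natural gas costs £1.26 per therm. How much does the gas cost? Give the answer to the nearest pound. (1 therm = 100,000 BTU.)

£12

Heat delivered = 74,700 BTU/h × 12.3 h = 918,810 BTU
Gas input = 918,810 / 0.936 = 981,635 BTU
= 981,635 / 100,000 = 9.816 therm
Cost = 9.816 × £1.26/therm = £12.37 ≈ £12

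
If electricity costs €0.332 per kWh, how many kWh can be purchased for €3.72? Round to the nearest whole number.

11 kWh

€3.72 / €0.332 per kWh = 11.2 kWh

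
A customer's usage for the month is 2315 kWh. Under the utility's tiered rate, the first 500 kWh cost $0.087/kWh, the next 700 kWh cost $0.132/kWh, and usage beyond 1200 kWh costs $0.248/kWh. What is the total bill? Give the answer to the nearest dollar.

$412

First 500 kWh × $0.087 = $43.50
Next 700 kWh × $0.132 = $92.40
Remaining 1115 kWh × $0.248 = $276.52
Total = $412.42 ≈ $412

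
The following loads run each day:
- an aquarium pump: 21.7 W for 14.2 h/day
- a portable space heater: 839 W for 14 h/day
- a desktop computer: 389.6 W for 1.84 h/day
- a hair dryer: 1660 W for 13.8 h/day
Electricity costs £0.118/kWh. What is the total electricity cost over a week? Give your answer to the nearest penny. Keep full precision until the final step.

£29.47

aquarium pump: 21.7 W × 14.2 h × 7 d = 2,157 Wh = 2.157 kWh
portable space heater: 839 W × 14 h × 7 d = 82,222 Wh = 82.22 kWh
desktop computer: 389.6 W × 1.84 h × 7 d = 5,018 Wh = 5.018 kWh
hair dryer: 1660 W × 13.8 h × 7 d = 160,356 Wh = 160.4 kWh
Total energy = 2.157 + 82.22 + 5.018 + 160.4 = 249.8 kWh
Cost = 249.8 kWh × £0.118 = £29.47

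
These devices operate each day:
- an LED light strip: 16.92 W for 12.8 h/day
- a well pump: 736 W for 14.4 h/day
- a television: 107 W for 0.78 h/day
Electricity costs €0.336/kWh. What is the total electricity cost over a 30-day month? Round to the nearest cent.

€109.86

LED light strip: 16.92 W × 12.8 h × 30 d = 6,497 Wh = 6.497 kWh
well pump: 736 W × 14.4 h × 30 d = 317,952 Wh = 318 kWh
television: 107 W × 0.78 h × 30 d = 2,504 Wh = 2.504 kWh
Total energy = 6.497 + 318 + 2.504 = 327 kWh
Cost = 327 kWh × €0.336 = €109.86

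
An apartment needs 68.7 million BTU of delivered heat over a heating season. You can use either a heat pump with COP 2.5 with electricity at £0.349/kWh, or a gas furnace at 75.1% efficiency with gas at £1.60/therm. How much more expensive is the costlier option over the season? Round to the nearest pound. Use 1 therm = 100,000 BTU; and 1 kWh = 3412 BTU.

£1347

Heat load = 68.7 × 10⁶ BTU = 68,700,000 BTU
Gas: input = 68,700,000 / 0.751 = 91,478,029 BTU = 914.8 therm → 914.8 × £1.60 = £1,463.65
Heat pump: 68,700,000 BTU / 3412 = 20,130 kWh heat; / 2.5 = 8,054 kWh in → × £0.349 = £2,810.82
Difference = |£1,463.65 − £2,810.82| = £1,347.17 ≈ £1347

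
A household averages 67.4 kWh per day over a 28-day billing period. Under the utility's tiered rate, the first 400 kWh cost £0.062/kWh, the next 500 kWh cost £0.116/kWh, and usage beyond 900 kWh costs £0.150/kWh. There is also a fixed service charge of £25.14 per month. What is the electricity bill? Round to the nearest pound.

£256

Usage = 67.4 kWh/day × 28 days = 1887.2 kWh
First 400 kWh × £0.062 = £24.80
Next 500 kWh × £0.116 = £58.00
Remaining 987.2 kWh × £0.150 = £148.08
Energy charge = £230.88; + service £25.14 = £256.02 ≈ £256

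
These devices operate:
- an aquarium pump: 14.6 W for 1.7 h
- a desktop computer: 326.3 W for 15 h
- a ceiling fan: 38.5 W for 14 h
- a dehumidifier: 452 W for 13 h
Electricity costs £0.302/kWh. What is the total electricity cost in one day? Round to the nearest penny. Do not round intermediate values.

£3.42

aquarium pump: 14.6 W × 1.7 h = 25 Wh = 0.02482 kWh
desktop computer: 326.3 W × 15 h = 4,894 Wh = 4.894 kWh
ceiling fan: 38.5 W × 14 h = 539 Wh = 0.539 kWh
dehumidifier: 452 W × 13 h = 5,876 Wh = 5.876 kWh
Total energy = 0.02482 + 4.894 + 0.539 + 5.876 = 11.33 kWh
Cost = 11.33 kWh × £0.302 = £3.42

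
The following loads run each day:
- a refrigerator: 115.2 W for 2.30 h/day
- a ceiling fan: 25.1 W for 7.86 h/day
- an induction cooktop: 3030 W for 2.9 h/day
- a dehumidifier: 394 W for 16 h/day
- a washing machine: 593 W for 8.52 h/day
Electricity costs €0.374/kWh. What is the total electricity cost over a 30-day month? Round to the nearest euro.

refrigerator: 115.2 W × 2.30 h × 30 d = 7,949 Wh = 7.949 kWh
ceiling fan: 25.1 W × 7.86 h × 30 d = 5,919 Wh = 5.919 kWh
induction cooktop: 3030 W × 2.9 h × 30 d = 263,610 Wh = 263.6 kWh
dehumidifier: 394 W × 16 h × 30 d = 189,120 Wh = 189.1 kWh
washing machine: 593 W × 8.52 h × 30 d = 151,571 Wh = 151.6 kWh
Total energy = 7.949 + 5.919 + 263.6 + 189.1 + 151.6 = 618.2 kWh
Cost = 618.2 kWh × €0.374 = €231.19 ≈ €231

€231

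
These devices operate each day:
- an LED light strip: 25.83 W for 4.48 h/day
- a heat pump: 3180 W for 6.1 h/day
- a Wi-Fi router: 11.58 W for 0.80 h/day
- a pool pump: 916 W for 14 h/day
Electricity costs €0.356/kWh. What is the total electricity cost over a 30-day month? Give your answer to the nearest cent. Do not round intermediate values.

LED light strip: 25.83 W × 4.48 h × 30 d = 3,472 Wh = 3.472 kWh
heat pump: 3180 W × 6.1 h × 30 d = 581,940 Wh = 581.9 kWh
Wi-Fi router: 11.58 W × 0.80 h × 30 d = 278 Wh = 0.2779 kWh
pool pump: 916 W × 14 h × 30 d = 384,720 Wh = 384.7 kWh
Total energy = 3.472 + 581.9 + 0.2779 + 384.7 = 970.4 kWh
Cost = 970.4 kWh × €0.356 = €345.47

€345.47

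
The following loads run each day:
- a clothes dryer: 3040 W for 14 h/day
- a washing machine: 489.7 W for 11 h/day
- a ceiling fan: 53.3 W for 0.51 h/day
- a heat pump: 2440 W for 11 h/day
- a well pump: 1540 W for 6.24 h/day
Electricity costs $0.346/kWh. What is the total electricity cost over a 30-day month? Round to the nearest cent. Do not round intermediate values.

$876.32

clothes dryer: 3040 W × 14 h × 30 d = 1,276,800 Wh = 1,277 kWh
washing machine: 489.7 W × 11 h × 30 d = 161,601 Wh = 161.6 kWh
ceiling fan: 53.3 W × 0.51 h × 30 d = 815 Wh = 0.8155 kWh
heat pump: 2440 W × 11 h × 30 d = 805,200 Wh = 805.2 kWh
well pump: 1540 W × 6.24 h × 30 d = 288,288 Wh = 288.3 kWh
Total energy = 1,277 + 161.6 + 0.8155 + 805.2 + 288.3 = 2,533 kWh
Cost = 2,533 kWh × $0.346 = $876.32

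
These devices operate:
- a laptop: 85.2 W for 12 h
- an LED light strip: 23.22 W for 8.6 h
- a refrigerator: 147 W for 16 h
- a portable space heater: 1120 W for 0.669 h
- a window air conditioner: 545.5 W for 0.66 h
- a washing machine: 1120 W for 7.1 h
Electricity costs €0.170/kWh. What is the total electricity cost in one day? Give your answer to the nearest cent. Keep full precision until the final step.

laptop: 85.2 W × 12 h = 1,022 Wh = 1.022 kWh
LED light strip: 23.22 W × 8.6 h = 200 Wh = 0.1997 kWh
refrigerator: 147 W × 16 h = 2,352 Wh = 2.352 kWh
portable space heater: 1120 W × 0.669 h = 749 Wh = 0.7493 kWh
window air conditioner: 545.5 W × 0.66 h = 360 Wh = 0.36 kWh
washing machine: 1120 W × 7.1 h = 7,952 Wh = 7.952 kWh
Total energy = 1.022 + 0.1997 + 2.352 + 0.7493 + 0.36 + 7.952 = 12.64 kWh
Cost = 12.64 kWh × €0.170 = €2.15

€2.15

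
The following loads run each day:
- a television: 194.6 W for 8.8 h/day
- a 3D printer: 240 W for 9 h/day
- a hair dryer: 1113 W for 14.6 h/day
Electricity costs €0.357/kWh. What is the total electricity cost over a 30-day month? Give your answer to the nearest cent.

television: 194.6 W × 8.8 h × 30 d = 51,374 Wh = 51.37 kWh
3D printer: 240 W × 9 h × 30 d = 64,800 Wh = 64.8 kWh
hair dryer: 1113 W × 14.6 h × 30 d = 487,494 Wh = 487.5 kWh
Total energy = 51.37 + 64.8 + 487.5 = 603.7 kWh
Cost = 603.7 kWh × €0.357 = €215.51

€215.51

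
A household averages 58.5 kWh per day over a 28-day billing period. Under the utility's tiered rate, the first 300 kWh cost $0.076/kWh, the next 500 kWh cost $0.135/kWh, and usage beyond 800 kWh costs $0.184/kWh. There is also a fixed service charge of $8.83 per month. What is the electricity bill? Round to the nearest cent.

Usage = 58.5 kWh/day × 28 days = 1638 kWh
First 300 kWh × $0.076 = $22.80
Next 500 kWh × $0.135 = $67.50
Remaining 838 kWh × $0.184 = $154.19
Energy charge = $244.49; + service $8.83 = $253.32

$253.32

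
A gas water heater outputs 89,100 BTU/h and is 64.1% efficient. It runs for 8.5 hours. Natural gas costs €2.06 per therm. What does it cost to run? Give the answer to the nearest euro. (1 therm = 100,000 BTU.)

€24

Heat delivered = 89,100 BTU/h × 8.5 h = 757,350 BTU
Gas input = 757,350 / 0.641 = 1,181,513 BTU
= 1,181,513 / 100,000 = 11.82 therm
Cost = 11.82 × €2.06/therm = €24.34 ≈ €24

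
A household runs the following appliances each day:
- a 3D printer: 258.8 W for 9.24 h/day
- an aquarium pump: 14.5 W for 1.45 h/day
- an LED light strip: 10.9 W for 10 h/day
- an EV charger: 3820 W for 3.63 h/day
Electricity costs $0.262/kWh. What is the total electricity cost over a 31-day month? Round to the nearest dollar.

$133

3D printer: 258.8 W × 9.24 h × 31 d = 74,131 Wh = 74.13 kWh
aquarium pump: 14.5 W × 1.45 h × 31 d = 652 Wh = 0.6518 kWh
LED light strip: 10.9 W × 10 h × 31 d = 3,379 Wh = 3.379 kWh
EV charger: 3820 W × 3.63 h × 31 d = 429,865 Wh = 429.9 kWh
Total energy = 74.13 + 0.6518 + 3.379 + 429.9 = 508 kWh
Cost = 508 kWh × $0.262 = $133.10 ≈ $133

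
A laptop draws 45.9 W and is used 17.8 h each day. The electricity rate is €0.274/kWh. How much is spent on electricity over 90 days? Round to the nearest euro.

Energy = 45.9 W × 17.8 h/day × 90 days = 73,532 Wh = 73.53 kWh
Cost = 73.53 kWh × €0.274/kWh = €20.15 ≈ €20

€20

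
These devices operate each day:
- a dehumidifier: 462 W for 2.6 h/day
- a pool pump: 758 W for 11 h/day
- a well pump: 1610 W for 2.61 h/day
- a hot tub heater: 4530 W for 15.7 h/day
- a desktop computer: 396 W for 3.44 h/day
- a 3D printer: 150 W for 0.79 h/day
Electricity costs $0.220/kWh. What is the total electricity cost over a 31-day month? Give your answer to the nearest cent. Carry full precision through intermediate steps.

$588.86

dehumidifier: 462 W × 2.6 h × 31 d = 37,237 Wh = 37.24 kWh
pool pump: 758 W × 11 h × 31 d = 258,478 Wh = 258.5 kWh
well pump: 1610 W × 2.61 h × 31 d = 130,265 Wh = 130.3 kWh
hot tub heater: 4530 W × 15.7 h × 31 d = 2,204,751 Wh = 2,205 kWh
desktop computer: 396 W × 3.44 h × 31 d = 42,229 Wh = 42.23 kWh
3D printer: 150 W × 0.79 h × 31 d = 3,674 Wh = 3.674 kWh
Total energy = 37.24 + 258.5 + 130.3 + 2,205 + 42.23 + 3.674 = 2,677 kWh
Cost = 2,677 kWh × $0.220 = $588.86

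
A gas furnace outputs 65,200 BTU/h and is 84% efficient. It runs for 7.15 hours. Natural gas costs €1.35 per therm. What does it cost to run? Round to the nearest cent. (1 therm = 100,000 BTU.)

€7.49

Heat delivered = 65,200 BTU/h × 7.15 h = 466,180 BTU
Gas input = 466,180 / 0.84 = 554,976 BTU
= 554,976 / 100,000 = 5.55 therm
Cost = 5.55 × €1.35/therm = €7.49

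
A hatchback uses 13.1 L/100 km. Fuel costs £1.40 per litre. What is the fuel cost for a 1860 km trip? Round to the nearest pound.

£341

Fuel = 13.1 L/100 km × 1860 km / 100 = 243.7 L
Cost = 243.7 L × £1.40/L = £341.12 ≈ £341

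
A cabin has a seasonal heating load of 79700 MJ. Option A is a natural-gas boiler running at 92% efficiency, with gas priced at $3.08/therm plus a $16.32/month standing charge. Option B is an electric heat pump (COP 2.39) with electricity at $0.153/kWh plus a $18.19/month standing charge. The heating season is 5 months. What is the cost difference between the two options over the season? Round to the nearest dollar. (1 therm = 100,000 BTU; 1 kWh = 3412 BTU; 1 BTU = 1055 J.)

$1102

Heat load = 79700 MJ = 79,700,000,000 J / 1055 = 75,545,024 BTU
Gas: input = 75,545,024 / 0.92 = 82,114,156 BTU = 821.1 therm → 821.1 × $3.08 = $2,529.12; + 5 × $16.32 standing = $2,610.72
Heat pump: 75,545,024 BTU / 3412 = 22,140 kWh heat; / 2.39 = 9,264 kWh in → × $0.153 = $1,417.39; + 5 × $18.19 standing = $1,508.34
Difference = |$2,610.72 − $1,508.34| = $1,102.37 ≈ $1102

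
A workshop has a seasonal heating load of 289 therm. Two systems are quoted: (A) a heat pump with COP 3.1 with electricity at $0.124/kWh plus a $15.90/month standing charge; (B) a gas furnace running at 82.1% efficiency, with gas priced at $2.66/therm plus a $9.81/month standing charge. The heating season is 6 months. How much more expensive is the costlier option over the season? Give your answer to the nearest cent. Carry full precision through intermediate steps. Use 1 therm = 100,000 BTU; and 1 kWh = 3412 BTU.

Heat load = 289 therm × 100,000 = 28,900,000 BTU
Gas: input = 28,900,000 / 0.821 = 35,200,974 BTU = 352 therm → 352 × $2.66 = $936.35; + 6 × $9.81 standing = $995.21
Heat pump: 28,900,000 BTU / 3412 = 8,470 kWh heat; / 3.1 = 2,732 kWh in → × $0.124 = $338.80; + 6 × $15.90 standing = $434.20
Difference = |$995.21 − $434.20| = $561.00

$561.00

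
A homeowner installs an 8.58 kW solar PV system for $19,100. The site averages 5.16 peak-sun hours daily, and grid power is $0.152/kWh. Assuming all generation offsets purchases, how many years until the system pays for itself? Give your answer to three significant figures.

Daily generation = 8.58 kW × 5.16 h = 44.27 kWh
Annual generation = 44.27 × 365 = 16160 kWh
Annual savings = 16160 × $0.152 = $2,456.25
Payback = $19,100 / $2,456.25 = 7.78 years

7.78 years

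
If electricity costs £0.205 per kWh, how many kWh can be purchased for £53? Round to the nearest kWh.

£53 / £0.205 per kWh = 258.5 kWh

259 kWh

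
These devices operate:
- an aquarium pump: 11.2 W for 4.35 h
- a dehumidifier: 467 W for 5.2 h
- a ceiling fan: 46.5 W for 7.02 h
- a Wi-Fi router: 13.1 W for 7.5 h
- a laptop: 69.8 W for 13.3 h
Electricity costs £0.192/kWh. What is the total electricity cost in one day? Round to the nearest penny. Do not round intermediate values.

£0.74

aquarium pump: 11.2 W × 4.35 h = 49 Wh = 0.04872 kWh
dehumidifier: 467 W × 5.2 h = 2,428 Wh = 2.428 kWh
ceiling fan: 46.5 W × 7.02 h = 326 Wh = 0.3264 kWh
Wi-Fi router: 13.1 W × 7.5 h = 98 Wh = 0.09825 kWh
laptop: 69.8 W × 13.3 h = 928 Wh = 0.9283 kWh
Total energy = 0.04872 + 2.428 + 0.3264 + 0.09825 + 0.9283 = 3.83 kWh
Cost = 3.83 kWh × £0.192 = £0.74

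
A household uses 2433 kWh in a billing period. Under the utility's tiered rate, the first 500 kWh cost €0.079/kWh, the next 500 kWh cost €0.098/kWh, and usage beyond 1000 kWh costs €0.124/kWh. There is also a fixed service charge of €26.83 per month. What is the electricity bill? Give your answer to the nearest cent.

€293.02

First 500 kWh × €0.079 = €39.50
Next 500 kWh × €0.098 = €49.00
Remaining 1433 kWh × €0.124 = €177.69
Energy charge = €266.19; + service €26.83 = €293.02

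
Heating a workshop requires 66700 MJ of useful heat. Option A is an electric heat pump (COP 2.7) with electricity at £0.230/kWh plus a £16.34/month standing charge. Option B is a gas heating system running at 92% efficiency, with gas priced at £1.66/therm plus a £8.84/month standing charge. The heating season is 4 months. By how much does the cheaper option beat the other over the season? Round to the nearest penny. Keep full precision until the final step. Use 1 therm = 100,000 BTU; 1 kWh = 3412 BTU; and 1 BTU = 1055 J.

£467.68

Heat load = 66700 MJ = 66,700,000,000 J / 1055 = 63,222,749 BTU
Gas: input = 63,222,749 / 0.92 = 68,720,379 BTU = 687.2 therm → 687.2 × £1.66 = £1,140.76; + 4 × £8.84 standing = £1,176.12
Heat pump: 63,222,749 BTU / 3412 = 18,530 kWh heat; / 2.7 = 6,863 kWh in → × £0.230 = £1,578.44; + 4 × £16.34 standing = £1,643.80
Difference = |£1,176.12 − £1,643.80| = £467.68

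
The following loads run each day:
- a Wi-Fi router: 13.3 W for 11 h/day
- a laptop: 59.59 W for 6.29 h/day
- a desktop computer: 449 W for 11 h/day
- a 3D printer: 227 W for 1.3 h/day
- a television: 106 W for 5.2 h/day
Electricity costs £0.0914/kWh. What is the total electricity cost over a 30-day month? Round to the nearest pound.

Wi-Fi router: 13.3 W × 11 h × 30 d = 4,389 Wh = 4.389 kWh
laptop: 59.59 W × 6.29 h × 30 d = 11,245 Wh = 11.24 kWh
desktop computer: 449 W × 11 h × 30 d = 148,170 Wh = 148.2 kWh
3D printer: 227 W × 1.3 h × 30 d = 8,853 Wh = 8.853 kWh
television: 106 W × 5.2 h × 30 d = 16,536 Wh = 16.54 kWh
Total energy = 4.389 + 11.24 + 148.2 + 8.853 + 16.54 = 189.2 kWh
Cost = 189.2 kWh × £0.0914 = £17.29 ≈ £17

£17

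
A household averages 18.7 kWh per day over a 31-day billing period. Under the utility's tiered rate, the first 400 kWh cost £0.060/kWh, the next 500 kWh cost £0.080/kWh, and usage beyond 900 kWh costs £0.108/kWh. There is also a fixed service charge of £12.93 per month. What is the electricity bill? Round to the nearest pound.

£51

Usage = 18.7 kWh/day × 31 days = 579.7 kWh
First 400 kWh × £0.060 = £24.00
Next 179.7 kWh × £0.080 = £14.38
Remaining tier: 0 kWh (not reached)
Energy charge = £38.38; + service £12.93 = £51.31 ≈ £51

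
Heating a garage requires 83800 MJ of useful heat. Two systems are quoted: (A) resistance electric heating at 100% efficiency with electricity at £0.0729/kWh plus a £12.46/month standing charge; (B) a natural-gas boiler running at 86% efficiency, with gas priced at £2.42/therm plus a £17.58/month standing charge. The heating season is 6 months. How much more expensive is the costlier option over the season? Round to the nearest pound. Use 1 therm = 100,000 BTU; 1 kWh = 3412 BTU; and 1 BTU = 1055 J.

Heat load = 83800 MJ = 83,800,000,000 J / 1055 = 79,431,280 BTU
Gas: input = 79,431,280 / 0.86 = 92,361,953 BTU = 923.6 therm → 923.6 × £2.42 = £2,235.16; + 6 × £17.58 standing = £2,340.64
Electric: 79,431,280 BTU / 3412 = 23,280 kWh → × £0.0729 = £1,697.11; + 6 × £12.46 standing = £1,771.87
Difference = |£2,340.64 − £1,771.87| = £568.77 ≈ £569

£569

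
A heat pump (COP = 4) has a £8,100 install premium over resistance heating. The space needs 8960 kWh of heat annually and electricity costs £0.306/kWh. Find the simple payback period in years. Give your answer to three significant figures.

Resistance: 8960 kWh × £0.306 = £2,741.76/yr
Heat pump: 8960 / 4 = 2240 kWh in → × £0.306 = £685.44/yr
Annual savings = £2,056.32
Payback = £8,100 / £2,056.32 = 3.94 years

3.94 years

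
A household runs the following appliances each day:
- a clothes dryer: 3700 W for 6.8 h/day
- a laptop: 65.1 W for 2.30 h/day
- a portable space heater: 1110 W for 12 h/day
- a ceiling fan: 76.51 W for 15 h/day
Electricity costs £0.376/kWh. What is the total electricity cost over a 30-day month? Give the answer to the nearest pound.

clothes dryer: 3700 W × 6.8 h × 30 d = 754,800 Wh = 754.8 kWh
laptop: 65.1 W × 2.30 h × 30 d = 4,492 Wh = 4.492 kWh
portable space heater: 1110 W × 12 h × 30 d = 399,600 Wh = 399.6 kWh
ceiling fan: 76.51 W × 15 h × 30 d = 34,430 Wh = 34.43 kWh
Total energy = 754.8 + 4.492 + 399.6 + 34.43 = 1,193 kWh
Cost = 1,193 kWh × £0.376 = £448.69 ≈ £449

£449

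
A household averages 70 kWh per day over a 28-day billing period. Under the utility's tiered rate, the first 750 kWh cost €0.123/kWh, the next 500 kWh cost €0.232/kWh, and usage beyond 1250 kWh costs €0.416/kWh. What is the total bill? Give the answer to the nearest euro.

Usage = 70 kWh/day × 28 days = 1960 kWh
First 750 kWh × €0.123 = €92.25
Next 500 kWh × €0.232 = €116.00
Remaining 710 kWh × €0.416 = €295.36
Total = €503.61 ≈ €504

€504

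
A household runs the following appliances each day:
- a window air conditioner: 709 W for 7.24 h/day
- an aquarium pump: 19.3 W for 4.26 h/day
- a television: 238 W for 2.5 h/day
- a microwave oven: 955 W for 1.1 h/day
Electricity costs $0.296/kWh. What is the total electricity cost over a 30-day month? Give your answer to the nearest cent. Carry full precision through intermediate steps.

window air conditioner: 709 W × 7.24 h × 30 d = 153,995 Wh = 154 kWh
aquarium pump: 19.3 W × 4.26 h × 30 d = 2,467 Wh = 2.467 kWh
television: 238 W × 2.5 h × 30 d = 17,850 Wh = 17.85 kWh
microwave oven: 955 W × 1.1 h × 30 d = 31,515 Wh = 31.52 kWh
Total energy = 154 + 2.467 + 17.85 + 31.52 = 205.8 kWh
Cost = 205.8 kWh × $0.296 = $60.92

$60.92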